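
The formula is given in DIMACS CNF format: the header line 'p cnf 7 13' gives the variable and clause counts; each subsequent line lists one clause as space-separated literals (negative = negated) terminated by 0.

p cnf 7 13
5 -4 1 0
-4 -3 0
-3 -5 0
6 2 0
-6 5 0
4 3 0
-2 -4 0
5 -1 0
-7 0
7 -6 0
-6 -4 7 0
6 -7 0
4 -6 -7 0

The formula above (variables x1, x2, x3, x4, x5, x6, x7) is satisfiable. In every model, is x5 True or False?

False

Suppose x5 = True.
The clause (¬x3) is unit, so x3 = False.
The clause (x4) is unit, so x4 = True.
The clause (¬x2) is unit, so x2 = False.
The clause (x6) is unit, so x6 = True.
The clause (¬x7) is unit, so x7 = False.
Now (x7) is unsatisfied and unit — conflict.
So every satisfying assignment has x5 = False.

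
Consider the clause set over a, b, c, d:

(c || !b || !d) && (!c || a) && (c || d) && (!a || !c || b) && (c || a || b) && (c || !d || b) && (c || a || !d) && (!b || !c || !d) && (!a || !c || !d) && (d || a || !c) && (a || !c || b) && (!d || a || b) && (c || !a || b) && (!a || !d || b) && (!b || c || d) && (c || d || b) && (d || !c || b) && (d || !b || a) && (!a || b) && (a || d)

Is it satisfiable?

Yes, satisfiable

Case c = true:
Unit clause (a) forces a = true.
Unit clause (b) forces b = true.
Unit clause (!d) forces d = false.
Every clause now holds.
A satisfying assignment: a: true,  b: true,  c: true,  d: false.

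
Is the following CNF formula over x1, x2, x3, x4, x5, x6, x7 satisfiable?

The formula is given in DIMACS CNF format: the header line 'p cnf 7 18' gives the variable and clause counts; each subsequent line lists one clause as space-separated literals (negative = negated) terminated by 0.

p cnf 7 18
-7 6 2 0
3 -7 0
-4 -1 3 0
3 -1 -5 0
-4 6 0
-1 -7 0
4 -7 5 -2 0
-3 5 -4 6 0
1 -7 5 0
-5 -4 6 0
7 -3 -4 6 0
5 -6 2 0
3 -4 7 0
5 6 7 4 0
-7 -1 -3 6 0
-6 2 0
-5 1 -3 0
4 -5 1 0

Yes

Branch on x3: set x3 = True.
Branch on x4: set x4 = False.
Branch on x1: set x1 = True.
From the singleton clause (¬x7), x7 = False.
Branch on x5: set x5 = True.
Branch on x6: set x6 = False.
Every clause is now satisfied; x2 is unconstrained.
A satisfying assignment: x1=True,  x2=False,  x3=True,  x4=False,  x5=True,  x6=False,  x7=False.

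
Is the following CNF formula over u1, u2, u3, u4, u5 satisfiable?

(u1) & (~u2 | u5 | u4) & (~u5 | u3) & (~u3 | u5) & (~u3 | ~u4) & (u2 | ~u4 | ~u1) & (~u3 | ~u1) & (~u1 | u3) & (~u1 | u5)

Unsatisfiable

From the singleton clause (u1), u1 = 1.
From the singleton clause (~u3), u3 = 0.
That conflicts with the unit clause (u3).
No assignment satisfies every clause.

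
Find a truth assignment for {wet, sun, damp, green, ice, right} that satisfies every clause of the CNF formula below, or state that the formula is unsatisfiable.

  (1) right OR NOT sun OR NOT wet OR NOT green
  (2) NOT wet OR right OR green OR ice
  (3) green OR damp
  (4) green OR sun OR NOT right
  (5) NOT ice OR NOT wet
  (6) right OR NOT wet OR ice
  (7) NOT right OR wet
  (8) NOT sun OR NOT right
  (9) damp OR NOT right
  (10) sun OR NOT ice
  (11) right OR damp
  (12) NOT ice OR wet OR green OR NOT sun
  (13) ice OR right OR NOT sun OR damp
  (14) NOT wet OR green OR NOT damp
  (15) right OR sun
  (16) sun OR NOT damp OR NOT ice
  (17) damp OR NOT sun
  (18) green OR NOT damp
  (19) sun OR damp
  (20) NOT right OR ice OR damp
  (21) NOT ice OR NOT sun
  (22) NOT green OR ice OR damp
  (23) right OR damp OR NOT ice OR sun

Case green = true:
Case ice = false:
From the singleton clause (damp), damp = true.
Case right = true:
From the singleton clause (wet), wet = true.
From the singleton clause (NOT sun), sun = false.
This assignment satisfies each clause.

wet ↦ true,  sun ↦ false,  damp ↦ true,  green ↦ true,  ice ↦ false,  right ↦ true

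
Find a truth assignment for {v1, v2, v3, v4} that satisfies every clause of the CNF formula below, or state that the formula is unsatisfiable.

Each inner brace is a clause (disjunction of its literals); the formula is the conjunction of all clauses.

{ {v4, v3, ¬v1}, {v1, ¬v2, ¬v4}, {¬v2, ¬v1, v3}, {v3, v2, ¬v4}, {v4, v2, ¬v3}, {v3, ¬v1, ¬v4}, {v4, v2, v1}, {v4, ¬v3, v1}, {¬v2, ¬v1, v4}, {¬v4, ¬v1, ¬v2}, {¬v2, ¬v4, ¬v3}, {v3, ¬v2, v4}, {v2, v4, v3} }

Suppose v4 = True.
Suppose v1 = True.
Unit clause (v3) forces v3 = True.
Unit clause (¬v2) forces v2 = False.
Every clause now holds.

v1=True, v2=False, v3=True, v4=True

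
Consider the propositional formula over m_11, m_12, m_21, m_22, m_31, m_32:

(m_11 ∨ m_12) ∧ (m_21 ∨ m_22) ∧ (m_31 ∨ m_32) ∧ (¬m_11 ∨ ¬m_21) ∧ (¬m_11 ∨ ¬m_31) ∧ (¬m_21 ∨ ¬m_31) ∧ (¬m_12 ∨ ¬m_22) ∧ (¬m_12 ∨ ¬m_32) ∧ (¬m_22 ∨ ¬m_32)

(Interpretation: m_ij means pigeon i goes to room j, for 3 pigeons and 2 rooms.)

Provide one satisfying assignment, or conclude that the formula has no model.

Case m_11 = True:
From the singleton clause (¬m_21), m_21 = False.
From the singleton clause (m_22), m_22 = True.
From the singleton clause (¬m_31), m_31 = False.
From the singleton clause (m_32), m_32 = True.
Now (¬m_32) is unsatisfied and unit — conflict.
Backtrack on m_11: now try m_11 = False.
From the singleton clause (m_12), m_12 = True.
From the singleton clause (¬m_22), m_22 = False.
From the singleton clause (m_21), m_21 = True.
From the singleton clause (¬m_31), m_31 = False.
From the singleton clause (m_32), m_32 = True.
Now (¬m_32) is unsatisfied and unit — conflict.
Neither m_11 = True nor m_11 = False works.

UNSATISFIABLE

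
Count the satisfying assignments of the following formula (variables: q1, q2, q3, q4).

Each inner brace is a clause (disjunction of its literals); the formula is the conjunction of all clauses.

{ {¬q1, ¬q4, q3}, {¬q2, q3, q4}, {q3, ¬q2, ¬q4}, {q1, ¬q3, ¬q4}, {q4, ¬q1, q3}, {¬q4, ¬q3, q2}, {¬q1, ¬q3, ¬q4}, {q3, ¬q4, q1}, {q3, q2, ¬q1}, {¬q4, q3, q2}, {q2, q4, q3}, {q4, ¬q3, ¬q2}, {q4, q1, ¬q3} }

There are 2^4 = 16 truth assignments over (q1, q2, q3, q4).
Check each against the 13 clauses (columns in the order q1, q2, q3, q4):
  F F F F  ✗ fails (q2 ∨ q4 ∨ q3)
  F F F T  ✗ fails (q3 ∨ ¬q4 ∨ q1)
  F F T F  ✗ fails (q4 ∨ q1 ∨ ¬q3)
  F F T T  ✗ fails (q1 ∨ ¬q3 ∨ ¬q4)
  F T F F  ✗ fails (¬q2 ∨ q3 ∨ q4)
  F T F T  ✗ fails (q3 ∨ ¬q2 ∨ ¬q4)
  F T T F  ✗ fails (q4 ∨ ¬q3 ∨ ¬q2)
  F T T T  ✗ fails (q1 ∨ ¬q3 ∨ ¬q4)
  T F F F  ✗ fails (q4 ∨ ¬q1 ∨ q3)
  T F F T  ✗ fails (¬q1 ∨ ¬q4 ∨ q3)
  T F T F  ✓ satisfies all
  T F T T  ✗ fails (¬q4 ∨ ¬q3 ∨ q2)
  T T F F  ✗ fails (¬q2 ∨ q3 ∨ q4)
  T T F T  ✗ fails (¬q1 ∨ ¬q4 ∨ q3)
  T T T F  ✗ fails (q4 ∨ ¬q3 ∨ ¬q2)
  T T T T  ✗ fails (¬q1 ∨ ¬q3 ∨ ¬q4)
1 of the 16 rows is a model.

1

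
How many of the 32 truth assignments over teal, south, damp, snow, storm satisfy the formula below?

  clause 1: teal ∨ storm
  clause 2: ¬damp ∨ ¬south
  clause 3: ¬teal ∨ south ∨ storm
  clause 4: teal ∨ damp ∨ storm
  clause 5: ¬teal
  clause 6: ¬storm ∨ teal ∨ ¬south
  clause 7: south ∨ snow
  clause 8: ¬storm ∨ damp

1

There are 2^5 = 32 truth assignments over (teal, south, damp, snow, storm).
Split on storm. With storm = True, the clauses containing storm are satisfied and ¬storm drops from the rest; 1 of the 2^4 = 16 assignments to the other variables satisfy what remains.
With storm = False, by the same count on the reduced clause set, 0 assignments work.
Total: 1 + 0 = 1.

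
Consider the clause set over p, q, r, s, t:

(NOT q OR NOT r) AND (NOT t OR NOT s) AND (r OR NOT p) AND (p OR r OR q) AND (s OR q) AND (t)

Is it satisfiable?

Yes

The clause (t) is unit, so t = true.
The clause (NOT s) is unit, so s = false.
The clause (q) is unit, so q = true.
The clause (NOT r) is unit, so r = false.
The clause (NOT p) is unit, so p = false.
Every clause now holds.
A satisfying assignment: p ↦ false,  q ↦ true,  r ↦ false,  s ↦ false,  t ↦ true.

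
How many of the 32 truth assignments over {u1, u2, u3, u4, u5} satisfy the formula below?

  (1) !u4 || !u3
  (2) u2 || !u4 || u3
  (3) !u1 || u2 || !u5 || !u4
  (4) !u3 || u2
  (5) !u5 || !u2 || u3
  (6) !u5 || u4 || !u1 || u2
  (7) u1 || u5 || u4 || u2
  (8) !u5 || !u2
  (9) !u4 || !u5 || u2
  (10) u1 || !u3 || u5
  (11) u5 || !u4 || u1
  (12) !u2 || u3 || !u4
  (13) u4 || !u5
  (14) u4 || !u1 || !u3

3

There are 2^5 = 32 truth assignments over (u1, u2, u3, u4, u5).
Split on u4. With u4 = true, the clauses containing u4 are satisfied and !u4 drops from the rest; 0 of the 2^4 = 16 assignments to the other variables satisfy what remains.
With u4 = false, by the same count on the reduced clause set, 3 assignments work.
(One model: u1=F, u2=T, u3=F, u4=F, u5=F.)
Total: 0 + 3 = 3.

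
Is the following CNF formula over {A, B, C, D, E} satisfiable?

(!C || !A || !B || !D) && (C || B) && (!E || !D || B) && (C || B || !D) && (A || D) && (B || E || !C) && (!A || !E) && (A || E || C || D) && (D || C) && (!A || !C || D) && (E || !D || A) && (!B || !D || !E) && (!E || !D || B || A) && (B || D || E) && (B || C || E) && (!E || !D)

Yes, satisfiable

Suppose C = false.
From the singleton clause (B), B = true.
From the singleton clause (D), D = true.
From the singleton clause (!E), E = false.
From the singleton clause (A), A = true.
This assignment satisfies each clause.
A satisfying assignment: A ↦ true,  B ↦ true,  C ↦ false,  D ↦ true,  E ↦ false.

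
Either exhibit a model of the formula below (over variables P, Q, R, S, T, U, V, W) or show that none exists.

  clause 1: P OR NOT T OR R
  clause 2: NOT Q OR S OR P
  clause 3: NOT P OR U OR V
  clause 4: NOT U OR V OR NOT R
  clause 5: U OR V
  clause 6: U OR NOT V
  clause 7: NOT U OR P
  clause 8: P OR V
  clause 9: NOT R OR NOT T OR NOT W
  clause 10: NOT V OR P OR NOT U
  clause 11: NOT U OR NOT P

Branch on U: set U = true.
From the singleton clause (P), P = true.
That conflicts with the unit clause (NOT P).
Backtrack on U: now try U = false.
From the singleton clause (V), V = true.
That conflicts with the unit clause (NOT V).
Neither U = true nor U = false works.

UNSATISFIABLE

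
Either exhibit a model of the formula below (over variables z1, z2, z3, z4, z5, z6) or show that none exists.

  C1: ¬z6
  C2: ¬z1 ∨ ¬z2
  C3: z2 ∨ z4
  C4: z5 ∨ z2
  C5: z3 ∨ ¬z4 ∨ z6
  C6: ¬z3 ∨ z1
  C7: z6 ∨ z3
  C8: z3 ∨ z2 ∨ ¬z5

(¬z6) alone gives z6 = False.
(z3) alone gives z3 = True.
(z1) alone gives z1 = True.
(¬z2) alone gives z2 = False.
(z4) alone gives z4 = True.
(z5) alone gives z5 = True.
Every clause now holds.

z1=True,  z2=False,  z3=True,  z4=True,  z5=True,  z6=False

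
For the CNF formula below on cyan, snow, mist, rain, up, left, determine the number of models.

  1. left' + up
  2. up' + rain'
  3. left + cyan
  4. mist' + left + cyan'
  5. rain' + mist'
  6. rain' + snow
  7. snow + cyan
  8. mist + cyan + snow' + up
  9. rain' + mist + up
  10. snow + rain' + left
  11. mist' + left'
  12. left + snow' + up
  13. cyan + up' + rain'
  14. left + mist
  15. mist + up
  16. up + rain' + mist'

There are 2^6 = 64 truth assignments over (cyan, snow, mist, rain, up, left).
Split on mist. With mist = 1, the clauses containing mist are satisfied and mist' drops from the rest; 0 of the 2^5 = 32 assignments to the other variables satisfy what remains.
With mist = 0, by the same count on the reduced clause set, 3 assignments work.
(One model: cyan=F, snow=T, mist=F, rain=F, up=T, left=T.)
Total: 0 + 3 = 3.

3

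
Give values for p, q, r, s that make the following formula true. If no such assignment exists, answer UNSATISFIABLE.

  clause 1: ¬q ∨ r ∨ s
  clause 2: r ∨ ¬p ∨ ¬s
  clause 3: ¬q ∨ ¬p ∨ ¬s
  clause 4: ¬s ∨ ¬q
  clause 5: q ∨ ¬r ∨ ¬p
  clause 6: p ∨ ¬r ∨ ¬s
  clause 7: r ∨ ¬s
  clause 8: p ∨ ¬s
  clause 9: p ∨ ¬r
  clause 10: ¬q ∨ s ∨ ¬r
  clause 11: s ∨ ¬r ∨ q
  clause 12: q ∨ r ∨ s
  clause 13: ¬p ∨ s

UNSATISFIABLE

Branch on s: set s = False.
Unit clause (¬p) forces p = False.
Unit clause (¬r) forces r = False.
Unit clause (¬q) forces q = False.
Now (q) is unsatisfied and unit — conflict.
Backtrack on s: now try s = True.
Unit clause (¬q) forces q = False.
Unit clause (r) forces r = True.
Unit clause (¬p) forces p = False.
Now (p) is unsatisfied and unit — conflict.
Neither s = True nor s = False works.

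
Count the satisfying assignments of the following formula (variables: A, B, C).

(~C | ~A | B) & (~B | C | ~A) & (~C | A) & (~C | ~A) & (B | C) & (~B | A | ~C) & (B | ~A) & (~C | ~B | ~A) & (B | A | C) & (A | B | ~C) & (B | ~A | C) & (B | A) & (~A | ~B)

There are 2^3 = 8 truth assignments over (A, B, C).
Check each against the 13 clauses (columns in the order A, B, C):
  F F F  ✗ fails (B | C)
  F F T  ✗ fails (~C | A)
  F T F  ✓ satisfies all
  F T T  ✗ fails (~C | A)
  T F F  ✗ fails (B | C)
  T F T  ✗ fails (~C | ~A | B)
  T T F  ✗ fails (~B | C | ~A)
  T T T  ✗ fails (~C | ~A)
1 of the 8 rows is a model.

1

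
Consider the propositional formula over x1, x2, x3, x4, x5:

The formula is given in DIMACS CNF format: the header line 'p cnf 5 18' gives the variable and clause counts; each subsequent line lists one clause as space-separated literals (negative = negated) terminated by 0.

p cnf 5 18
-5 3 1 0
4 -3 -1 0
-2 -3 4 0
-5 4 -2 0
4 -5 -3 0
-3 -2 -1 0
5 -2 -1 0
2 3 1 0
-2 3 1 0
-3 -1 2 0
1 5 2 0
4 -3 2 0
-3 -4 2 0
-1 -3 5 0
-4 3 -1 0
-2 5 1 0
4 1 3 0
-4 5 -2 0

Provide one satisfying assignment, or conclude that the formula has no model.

x1 ↦ True,  x2 ↦ False,  x3 ↦ False,  x4 ↦ False,  x5 ↦ False

Branch on x5: set x5 = False.
Branch on x2: set x2 = False.
(x1) alone gives x1 = True.
(¬x3) alone gives x3 = False.
(¬x4) alone gives x4 = False.
All clauses are satisfied.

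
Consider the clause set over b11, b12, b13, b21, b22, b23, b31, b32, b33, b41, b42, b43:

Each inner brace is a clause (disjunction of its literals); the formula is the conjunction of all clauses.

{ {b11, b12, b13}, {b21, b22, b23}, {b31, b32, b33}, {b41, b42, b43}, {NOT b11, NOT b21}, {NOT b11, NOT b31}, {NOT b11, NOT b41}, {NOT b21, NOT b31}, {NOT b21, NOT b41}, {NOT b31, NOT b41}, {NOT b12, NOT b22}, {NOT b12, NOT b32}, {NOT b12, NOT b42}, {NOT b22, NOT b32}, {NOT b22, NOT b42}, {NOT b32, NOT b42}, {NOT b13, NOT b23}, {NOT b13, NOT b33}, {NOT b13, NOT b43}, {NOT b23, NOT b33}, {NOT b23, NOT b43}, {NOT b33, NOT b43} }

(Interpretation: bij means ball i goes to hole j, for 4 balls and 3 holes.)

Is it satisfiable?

Unsatisfiable

Case b11 = false:
Case b12 = true:
(NOT b22) alone gives b22 = false.
(NOT b32) alone gives b32 = false.
(NOT b42) alone gives b42 = false.
Case b21 = true:
(NOT b31) alone gives b31 = false.
(b33) alone gives b33 = true.
(NOT b41) alone gives b41 = false.
(b43) alone gives b43 = true.
But (NOT b43) is also a unit clause — contradiction.
Backtrack on b21: now try b21 = false.
(b23) alone gives b23 = true.
(NOT b13) alone gives b13 = false.
(NOT b33) alone gives b33 = false.
(b31) alone gives b31 = true.
(NOT b41) alone gives b41 = false.
(b43) alone gives b43 = true.
But (NOT b43) is also a unit clause — contradiction.
Neither b21 = true nor b21 = false works.
Backtrack on b12: now try b12 = false.
(b13) alone gives b13 = true.
(NOT b23) alone gives b23 = false.
(NOT b33) alone gives b33 = false.
(NOT b43) alone gives b43 = false.
Case b21 = true:
(NOT b31) alone gives b31 = false.
(b32) alone gives b32 = true.
(NOT b41) alone gives b41 = false.
(b42) alone gives b42 = true.
But (NOT b42) is also a unit clause — contradiction.
Backtrack on b21: now try b21 = false.
(b22) alone gives b22 = true.
(NOT b32) alone gives b32 = false.
(b31) alone gives b31 = true.
(NOT b41) alone gives b41 = false.
(b42) alone gives b42 = true.
But (NOT b42) is also a unit clause — contradiction.
Neither b21 = true nor b21 = false works.
Neither b12 = true nor b12 = false works.
Backtrack on b11: now try b11 = true.
(NOT b21) alone gives b21 = false.
(NOT b31) alone gives b31 = false.
(NOT b41) alone gives b41 = false.
Case b22 = true:
(NOT b12) alone gives b12 = false.
(NOT b32) alone gives b32 = false.
(b33) alone gives b33 = true.
(NOT b42) alone gives b42 = false.
(b43) alone gives b43 = true.
But (NOT b43) is also a unit clause — contradiction.
Backtrack on b22: now try b22 = false.
(b23) alone gives b23 = true.
(NOT b13) alone gives b13 = false.
(NOT b33) alone gives b33 = false.
(b32) alone gives b32 = true.
(NOT b12) alone gives b12 = false.
(NOT b42) alone gives b42 = false.
(b43) alone gives b43 = true.
But (NOT b43) is also a unit clause — contradiction.
Neither b22 = true nor b22 = false works.
Neither b11 = true nor b11 = false works.
No assignment satisfies every clause.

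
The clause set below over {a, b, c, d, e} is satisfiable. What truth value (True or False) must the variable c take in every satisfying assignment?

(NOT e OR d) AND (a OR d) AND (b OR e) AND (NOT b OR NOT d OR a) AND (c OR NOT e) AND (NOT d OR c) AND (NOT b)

True

Suppose c = false.
The clause (NOT e) is unit, so e = false.
The clause (b) is unit, so b = true.
That conflicts with the unit clause (NOT b).
So every satisfying assignment has c = True.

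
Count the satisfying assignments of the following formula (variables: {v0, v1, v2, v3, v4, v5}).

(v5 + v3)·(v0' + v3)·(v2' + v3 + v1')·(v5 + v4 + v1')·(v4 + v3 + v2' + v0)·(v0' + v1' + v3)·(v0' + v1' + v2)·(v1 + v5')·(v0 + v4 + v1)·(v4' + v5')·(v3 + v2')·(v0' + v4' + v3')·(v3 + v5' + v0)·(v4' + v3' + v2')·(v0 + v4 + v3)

There are 2^6 = 64 truth assignments over (v0, v1, v2, v3, v4, v5).
Split on v2. With v2 = 1, the clauses containing v2 are satisfied and v2' drops from the rest; 3 of the 2^5 = 32 assignments to the other variables satisfy what remains.
With v2 = 0, by the same count on the reduced clause set, 4 assignments work.
Total: 3 + 4 = 7.

7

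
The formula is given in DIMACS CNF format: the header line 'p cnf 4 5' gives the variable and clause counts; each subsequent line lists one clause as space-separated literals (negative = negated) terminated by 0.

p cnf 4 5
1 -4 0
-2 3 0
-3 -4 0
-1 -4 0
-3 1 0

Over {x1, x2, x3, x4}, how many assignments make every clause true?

There are 2^4 = 16 truth assignments over (x1, x2, x3, x4).
Check each against the 5 clauses (columns in the order x1, x2, x3, x4):
  F F F F  ✓ satisfies all
  F F F T  ✗ fails (x1 ∨ ¬x4)
  F F T F  ✗ fails (¬x3 ∨ x1)
  F F T T  ✗ fails (x1 ∨ ¬x4)
  F T F F  ✗ fails (¬x2 ∨ x3)
  F T F T  ✗ fails (x1 ∨ ¬x4)
  F T T F  ✗ fails (¬x3 ∨ x1)
  F T T T  ✗ fails (x1 ∨ ¬x4)
  T F F F  ✓ satisfies all
  T F F T  ✗ fails (¬x1 ∨ ¬x4)
  T F T F  ✓ satisfies all
  T F T T  ✗ fails (¬x3 ∨ ¬x4)
  T T F F  ✗ fails (¬x2 ∨ x3)
  T T F T  ✗ fails (¬x2 ∨ x3)
  T T T F  ✓ satisfies all
  T T T T  ✗ fails (¬x3 ∨ ¬x4)
4 of the 16 rows are models.

4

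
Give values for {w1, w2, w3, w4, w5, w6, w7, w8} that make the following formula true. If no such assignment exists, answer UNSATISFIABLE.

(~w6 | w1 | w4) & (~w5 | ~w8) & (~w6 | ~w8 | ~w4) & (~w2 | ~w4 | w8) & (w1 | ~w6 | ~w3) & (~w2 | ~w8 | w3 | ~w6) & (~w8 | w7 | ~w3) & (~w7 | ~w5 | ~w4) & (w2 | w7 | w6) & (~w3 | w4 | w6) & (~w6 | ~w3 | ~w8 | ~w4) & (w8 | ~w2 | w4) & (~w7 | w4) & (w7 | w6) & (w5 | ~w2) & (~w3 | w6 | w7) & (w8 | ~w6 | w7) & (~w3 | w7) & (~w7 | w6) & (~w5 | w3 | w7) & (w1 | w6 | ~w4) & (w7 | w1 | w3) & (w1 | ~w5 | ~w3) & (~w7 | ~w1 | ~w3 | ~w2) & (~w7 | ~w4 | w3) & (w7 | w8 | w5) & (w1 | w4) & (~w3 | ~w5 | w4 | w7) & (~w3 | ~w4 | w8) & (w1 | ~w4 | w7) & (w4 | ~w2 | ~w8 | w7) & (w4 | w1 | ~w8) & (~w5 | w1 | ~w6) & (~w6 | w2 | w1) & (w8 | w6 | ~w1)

Branch on w5: set w5 = 0.
(~w2) alone gives w2 = 0.
Branch on w7: set w7 = 0.
(w6) alone gives w6 = 1.
(w8) alone gives w8 = 1.
(~w4) alone gives w4 = 0.
(w1) alone gives w1 = 1.
(~w3) alone gives w3 = 0.
This assignment satisfies each clause.

w1=1, w2=0, w3=0, w4=0, w5=0, w6=1, w7=0, w8=1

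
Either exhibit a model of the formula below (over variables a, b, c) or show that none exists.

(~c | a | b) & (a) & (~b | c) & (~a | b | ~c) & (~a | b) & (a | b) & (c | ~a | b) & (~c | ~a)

From the singleton clause (a), a = 1.
From the singleton clause (b), b = 1.
From the singleton clause (c), c = 1.
But (~c) is also a unit clause — contradiction.

UNSATISFIABLE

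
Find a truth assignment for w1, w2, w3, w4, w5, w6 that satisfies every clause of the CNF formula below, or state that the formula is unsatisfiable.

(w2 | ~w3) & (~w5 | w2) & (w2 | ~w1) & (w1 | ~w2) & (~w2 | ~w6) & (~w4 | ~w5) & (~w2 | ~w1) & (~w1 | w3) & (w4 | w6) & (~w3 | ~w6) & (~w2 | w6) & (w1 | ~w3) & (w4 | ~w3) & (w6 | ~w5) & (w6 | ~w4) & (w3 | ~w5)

Suppose w2 = 0.
Unit clause (~w3) forces w3 = 0.
Unit clause (~w5) forces w5 = 0.
Unit clause (~w1) forces w1 = 0.
Suppose w4 = 0.
Unit clause (w6) forces w6 = 1.
Every clause now holds.

w1=0,  w2=0,  w3=0,  w4=0,  w5=0,  w6=1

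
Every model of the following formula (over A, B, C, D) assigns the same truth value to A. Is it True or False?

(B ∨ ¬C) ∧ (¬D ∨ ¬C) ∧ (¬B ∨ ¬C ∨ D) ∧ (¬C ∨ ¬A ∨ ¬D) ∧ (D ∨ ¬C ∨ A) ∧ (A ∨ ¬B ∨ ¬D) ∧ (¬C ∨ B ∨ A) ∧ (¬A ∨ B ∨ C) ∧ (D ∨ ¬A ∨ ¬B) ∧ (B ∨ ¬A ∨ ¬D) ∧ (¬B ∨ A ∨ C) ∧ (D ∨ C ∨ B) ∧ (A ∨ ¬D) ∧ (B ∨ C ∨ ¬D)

Suppose A = False.
Unit clause (¬D) forces D = False.
Unit clause (¬C) forces C = False.
Unit clause (¬B) forces B = False.
But (B) is also a unit clause — contradiction.
So every satisfying assignment has A = True.

True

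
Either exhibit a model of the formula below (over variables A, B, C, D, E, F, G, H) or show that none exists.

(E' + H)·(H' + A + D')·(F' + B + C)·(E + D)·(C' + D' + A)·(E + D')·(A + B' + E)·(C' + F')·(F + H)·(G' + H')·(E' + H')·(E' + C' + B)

UNSATISFIABLE

Try E = 0.
The clause (D) is unit, so D = 1.
That conflicts with the unit clause (D').
Undo E and try E = 1.
The clause (H) is unit, so H = 1.
That conflicts with the unit clause (H').
Either choice for E ends in contradiction.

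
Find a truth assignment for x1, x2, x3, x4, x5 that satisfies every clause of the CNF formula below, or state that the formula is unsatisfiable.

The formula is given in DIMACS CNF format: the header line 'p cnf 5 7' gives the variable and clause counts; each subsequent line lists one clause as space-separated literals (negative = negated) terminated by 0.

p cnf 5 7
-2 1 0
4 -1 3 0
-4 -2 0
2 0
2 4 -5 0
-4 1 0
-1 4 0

UNSATISFIABLE

(x2) alone gives x2 = True.
(x1) alone gives x1 = True.
(¬x4) alone gives x4 = False.
That conflicts with the unit clause (x4).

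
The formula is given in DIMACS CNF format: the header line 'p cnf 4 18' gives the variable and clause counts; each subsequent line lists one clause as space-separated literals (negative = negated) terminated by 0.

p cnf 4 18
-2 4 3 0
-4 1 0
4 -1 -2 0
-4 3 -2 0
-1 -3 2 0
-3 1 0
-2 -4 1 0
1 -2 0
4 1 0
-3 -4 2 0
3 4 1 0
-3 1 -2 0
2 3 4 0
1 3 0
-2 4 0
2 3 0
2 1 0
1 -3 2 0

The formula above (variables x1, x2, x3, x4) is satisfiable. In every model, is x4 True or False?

True

Suppose x4 = False.
From the singleton clause (x1), x1 = True.
From the singleton clause (¬x2), x2 = False.
From the singleton clause (¬x3), x3 = False.
Now (x3) is unsatisfied and unit — conflict.
So every satisfying assignment has x4 = True.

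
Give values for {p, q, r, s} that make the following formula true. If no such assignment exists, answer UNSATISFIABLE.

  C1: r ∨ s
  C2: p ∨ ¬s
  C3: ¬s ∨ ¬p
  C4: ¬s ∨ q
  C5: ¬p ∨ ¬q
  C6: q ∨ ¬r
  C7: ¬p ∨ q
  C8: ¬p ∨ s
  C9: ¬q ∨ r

Branch on r: set r = True.
From the singleton clause (q), q = True.
From the singleton clause (¬p), p = False.
From the singleton clause (¬s), s = False.
All clauses are satisfied.

p ↦ False; q ↦ True; r ↦ True; s ↦ False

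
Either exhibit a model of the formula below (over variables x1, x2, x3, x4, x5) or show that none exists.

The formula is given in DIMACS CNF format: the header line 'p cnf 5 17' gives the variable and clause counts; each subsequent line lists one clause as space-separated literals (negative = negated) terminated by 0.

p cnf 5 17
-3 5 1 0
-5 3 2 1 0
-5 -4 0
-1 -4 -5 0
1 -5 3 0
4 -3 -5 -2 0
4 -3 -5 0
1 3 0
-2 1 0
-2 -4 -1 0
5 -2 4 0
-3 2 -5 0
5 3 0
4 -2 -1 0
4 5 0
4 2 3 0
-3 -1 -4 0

Branch on x5: set x5 = False.
From the singleton clause (x3), x3 = True.
From the singleton clause (x1), x1 = True.
From the singleton clause (x4), x4 = True.
But (¬x4) is also a unit clause — contradiction.
Backtrack on x5: now try x5 = True.
From the singleton clause (¬x4), x4 = False.
From the singleton clause (¬x3), x3 = False.
From the singleton clause (x1), x1 = True.
From the singleton clause (¬x2), x2 = False.
But (x2) is also a unit clause — contradiction.
Either choice for x5 ends in contradiction.

UNSATISFIABLE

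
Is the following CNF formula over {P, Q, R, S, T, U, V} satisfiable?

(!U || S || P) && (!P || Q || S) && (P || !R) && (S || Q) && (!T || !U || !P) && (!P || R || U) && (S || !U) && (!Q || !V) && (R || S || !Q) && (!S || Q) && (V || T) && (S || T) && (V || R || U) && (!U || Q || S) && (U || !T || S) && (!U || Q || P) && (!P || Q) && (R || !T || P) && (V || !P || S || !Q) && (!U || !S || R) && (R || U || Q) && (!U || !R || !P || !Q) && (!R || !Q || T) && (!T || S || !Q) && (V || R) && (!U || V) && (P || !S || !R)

Yes

Branch on P: set P = true.
From the singleton clause (Q), Q = true.
From the singleton clause (!V), V = false.
From the singleton clause (T), T = true.
From the singleton clause (!U), U = false.
From the singleton clause (R), R = true.
From the singleton clause (S), S = true.
This assignment satisfies each clause.
A satisfying assignment: P=true, Q=true, R=true, S=true, T=true, U=false, V=false.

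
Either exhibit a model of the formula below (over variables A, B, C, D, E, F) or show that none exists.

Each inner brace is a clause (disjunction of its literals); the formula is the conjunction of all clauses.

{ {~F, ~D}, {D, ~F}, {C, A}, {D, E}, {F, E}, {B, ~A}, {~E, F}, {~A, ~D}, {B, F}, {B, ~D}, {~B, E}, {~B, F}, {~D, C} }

Suppose F = 0.
From the singleton clause (E), E = 1.
That conflicts with the unit clause (~E).
So F must be the other value — set F = 1.
From the singleton clause (~D), D = 0.
That conflicts with the unit clause (D).
Neither F = 1 nor F = 0 works.

UNSATISFIABLE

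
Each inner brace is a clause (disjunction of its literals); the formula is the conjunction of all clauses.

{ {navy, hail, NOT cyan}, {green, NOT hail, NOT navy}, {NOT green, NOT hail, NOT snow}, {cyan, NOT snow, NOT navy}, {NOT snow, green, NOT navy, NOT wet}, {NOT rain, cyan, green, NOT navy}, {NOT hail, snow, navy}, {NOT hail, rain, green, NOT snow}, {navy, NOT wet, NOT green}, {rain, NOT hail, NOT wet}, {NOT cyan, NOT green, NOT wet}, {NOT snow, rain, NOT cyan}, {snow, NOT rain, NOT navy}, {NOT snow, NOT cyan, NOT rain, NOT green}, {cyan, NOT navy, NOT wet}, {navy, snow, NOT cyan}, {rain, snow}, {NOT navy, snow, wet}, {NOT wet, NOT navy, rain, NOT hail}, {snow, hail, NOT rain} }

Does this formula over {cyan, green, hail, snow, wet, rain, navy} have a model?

Yes, satisfiable

Branch on rain: set rain = false.
From the singleton clause (snow), snow = true.
From the singleton clause (NOT cyan), cyan = false.
From the singleton clause (NOT navy), navy = false.
Branch on green: set green = false.
From the singleton clause (NOT hail), hail = false.
No clause remains; wet is free.
A satisfying assignment: cyan: false; green: false; hail: false; snow: true; wet: true; rain: false; navy: false.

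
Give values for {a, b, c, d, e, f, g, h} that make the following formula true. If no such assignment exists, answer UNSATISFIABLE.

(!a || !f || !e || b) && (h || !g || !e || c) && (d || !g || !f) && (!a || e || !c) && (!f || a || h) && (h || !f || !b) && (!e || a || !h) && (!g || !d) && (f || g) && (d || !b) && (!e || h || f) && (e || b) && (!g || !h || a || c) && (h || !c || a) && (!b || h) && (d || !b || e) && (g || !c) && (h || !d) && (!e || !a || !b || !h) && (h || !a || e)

a ↦ false; b ↦ true; c ↦ false; d ↦ true; e ↦ false; f ↦ true; g ↦ false; h ↦ true

Suppose g = false.
Unit clause (f) forces f = true.
Unit clause (!c) forces c = false.
Suppose a = false.
Unit clause (h) forces h = true.
Unit clause (!e) forces e = false.
Unit clause (b) forces b = true.
Unit clause (d) forces d = true.
All clauses are satisfied.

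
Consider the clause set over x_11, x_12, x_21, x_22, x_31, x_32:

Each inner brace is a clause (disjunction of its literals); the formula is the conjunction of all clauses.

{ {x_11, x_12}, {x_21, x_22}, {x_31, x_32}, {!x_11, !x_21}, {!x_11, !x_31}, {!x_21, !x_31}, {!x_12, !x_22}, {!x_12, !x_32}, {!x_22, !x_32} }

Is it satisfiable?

No, unsatisfiable

Case x_11 = true:
The clause (!x_21) is unit, so x_21 = false.
The clause (x_22) is unit, so x_22 = true.
The clause (!x_31) is unit, so x_31 = false.
The clause (x_32) is unit, so x_32 = true.
But (!x_32) is also a unit clause — contradiction.
That branch fails; take x_11 = false instead.
The clause (x_12) is unit, so x_12 = true.
The clause (!x_22) is unit, so x_22 = false.
The clause (x_21) is unit, so x_21 = true.
The clause (!x_31) is unit, so x_31 = false.
The clause (x_32) is unit, so x_32 = true.
But (!x_32) is also a unit clause — contradiction.
Neither x_11 = true nor x_11 = false works.
No assignment satisfies every clause.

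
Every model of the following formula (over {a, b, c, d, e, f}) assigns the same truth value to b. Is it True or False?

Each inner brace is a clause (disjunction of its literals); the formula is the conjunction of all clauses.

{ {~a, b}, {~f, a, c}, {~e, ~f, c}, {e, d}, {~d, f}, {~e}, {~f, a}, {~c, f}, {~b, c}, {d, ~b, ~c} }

True

Suppose b = 0.
From the singleton clause (~a), a = 0.
From the singleton clause (~e), e = 0.
From the singleton clause (d), d = 1.
From the singleton clause (f), f = 1.
That conflicts with the unit clause (~f).
So every satisfying assignment has b = True.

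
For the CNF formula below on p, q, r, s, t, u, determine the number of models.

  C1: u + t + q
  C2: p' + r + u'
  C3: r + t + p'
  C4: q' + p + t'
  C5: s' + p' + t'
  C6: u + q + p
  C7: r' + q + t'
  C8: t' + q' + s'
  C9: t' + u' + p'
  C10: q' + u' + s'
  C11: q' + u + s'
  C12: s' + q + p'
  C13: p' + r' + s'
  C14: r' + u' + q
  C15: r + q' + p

There are 2^6 = 64 truth assignments over (p, q, r, s, t, u).
Split on t. With t = 1, the clauses containing t are satisfied and t' drops from the rest; 5 of the 2^5 = 32 assignments to the other variables satisfy what remains.
With t = 0, by the same count on the reduced clause set, 6 assignments work.
Total: 5 + 6 = 11.

11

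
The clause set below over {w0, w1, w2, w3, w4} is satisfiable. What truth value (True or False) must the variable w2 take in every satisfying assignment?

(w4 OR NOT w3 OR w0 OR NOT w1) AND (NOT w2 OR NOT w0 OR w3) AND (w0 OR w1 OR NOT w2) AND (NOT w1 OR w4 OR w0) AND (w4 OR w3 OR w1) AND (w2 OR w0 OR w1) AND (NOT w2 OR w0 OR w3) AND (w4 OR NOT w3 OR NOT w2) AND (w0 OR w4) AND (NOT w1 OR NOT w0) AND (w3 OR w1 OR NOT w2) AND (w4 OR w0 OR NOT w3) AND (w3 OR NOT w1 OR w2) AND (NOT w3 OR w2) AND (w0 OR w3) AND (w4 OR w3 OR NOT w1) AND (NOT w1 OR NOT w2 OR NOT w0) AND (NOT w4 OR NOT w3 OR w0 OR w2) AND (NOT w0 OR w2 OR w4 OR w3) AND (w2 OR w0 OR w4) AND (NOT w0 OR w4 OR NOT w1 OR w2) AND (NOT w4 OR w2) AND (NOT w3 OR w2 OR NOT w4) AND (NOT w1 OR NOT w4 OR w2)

True

Suppose w2 = false.
From the singleton clause (NOT w3), w3 = false.
From the singleton clause (NOT w1), w1 = false.
From the singleton clause (w4), w4 = true.
That conflicts with the unit clause (NOT w4).
So every satisfying assignment has w2 = True.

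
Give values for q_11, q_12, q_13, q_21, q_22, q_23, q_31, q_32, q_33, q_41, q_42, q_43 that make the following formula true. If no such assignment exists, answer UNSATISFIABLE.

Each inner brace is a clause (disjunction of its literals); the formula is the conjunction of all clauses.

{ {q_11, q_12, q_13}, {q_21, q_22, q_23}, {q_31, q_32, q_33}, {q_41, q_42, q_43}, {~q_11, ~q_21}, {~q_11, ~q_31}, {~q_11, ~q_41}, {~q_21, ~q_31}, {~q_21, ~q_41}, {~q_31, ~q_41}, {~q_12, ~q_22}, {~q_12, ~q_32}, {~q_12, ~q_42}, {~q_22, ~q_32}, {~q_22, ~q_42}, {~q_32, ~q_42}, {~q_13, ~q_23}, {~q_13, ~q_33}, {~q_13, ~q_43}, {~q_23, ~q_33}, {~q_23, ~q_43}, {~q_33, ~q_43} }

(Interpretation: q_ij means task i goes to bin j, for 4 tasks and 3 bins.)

UNSATISFIABLE

Suppose q_11 = 0.
Suppose q_12 = 1.
Unit clause (~q_22) forces q_22 = 0.
Unit clause (~q_32) forces q_32 = 0.
Unit clause (~q_42) forces q_42 = 0.
Suppose q_21 = 1.
Unit clause (~q_31) forces q_31 = 0.
Unit clause (q_33) forces q_33 = 1.
Unit clause (~q_41) forces q_41 = 0.
Unit clause (q_43) forces q_43 = 1.
Now (~q_43) is unsatisfied and unit — conflict.
That branch fails; take q_21 = 0 instead.
Unit clause (q_23) forces q_23 = 1.
Unit clause (~q_13) forces q_13 = 0.
Unit clause (~q_33) forces q_33 = 0.
Unit clause (q_31) forces q_31 = 1.
Unit clause (~q_41) forces q_41 = 0.
Unit clause (q_43) forces q_43 = 1.
Now (~q_43) is unsatisfied and unit — conflict.
Either choice for q_21 ends in contradiction.
That branch fails; take q_12 = 0 instead.
Unit clause (q_13) forces q_13 = 1.
Unit clause (~q_23) forces q_23 = 0.
Unit clause (~q_33) forces q_33 = 0.
Unit clause (~q_43) forces q_43 = 0.
Suppose q_21 = 1.
Unit clause (~q_31) forces q_31 = 0.
Unit clause (q_32) forces q_32 = 1.
Unit clause (~q_41) forces q_41 = 0.
Unit clause (q_42) forces q_42 = 1.
Now (~q_42) is unsatisfied and unit — conflict.
That branch fails; take q_21 = 0 instead.
Unit clause (q_22) forces q_22 = 1.
Unit clause (~q_32) forces q_32 = 0.
Unit clause (q_31) forces q_31 = 1.
Unit clause (~q_41) forces q_41 = 0.
Unit clause (q_42) forces q_42 = 1.
Now (~q_42) is unsatisfied and unit — conflict.
Either choice for q_21 ends in contradiction.
Either choice for q_12 ends in contradiction.
That branch fails; take q_11 = 1 instead.
Unit clause (~q_21) forces q_21 = 0.
Unit clause (~q_31) forces q_31 = 0.
Unit clause (~q_41) forces q_41 = 0.
Suppose q_22 = 1.
Unit clause (~q_12) forces q_12 = 0.
Unit clause (~q_32) forces q_32 = 0.
Unit clause (q_33) forces q_33 = 1.
Unit clause (~q_42) forces q_42 = 0.
Unit clause (q_43) forces q_43 = 1.
Now (~q_43) is unsatisfied and unit — conflict.
That branch fails; take q_22 = 0 instead.
Unit clause (q_23) forces q_23 = 1.
Unit clause (~q_13) forces q_13 = 0.
Unit clause (~q_33) forces q_33 = 0.
Unit clause (q_32) forces q_32 = 1.
Unit clause (~q_12) forces q_12 = 0.
Unit clause (~q_42) forces q_42 = 0.
Unit clause (q_43) forces q_43 = 1.
Now (~q_43) is unsatisfied and unit — conflict.
Either choice for q_22 ends in contradiction.
Either choice for q_11 ends in contradiction.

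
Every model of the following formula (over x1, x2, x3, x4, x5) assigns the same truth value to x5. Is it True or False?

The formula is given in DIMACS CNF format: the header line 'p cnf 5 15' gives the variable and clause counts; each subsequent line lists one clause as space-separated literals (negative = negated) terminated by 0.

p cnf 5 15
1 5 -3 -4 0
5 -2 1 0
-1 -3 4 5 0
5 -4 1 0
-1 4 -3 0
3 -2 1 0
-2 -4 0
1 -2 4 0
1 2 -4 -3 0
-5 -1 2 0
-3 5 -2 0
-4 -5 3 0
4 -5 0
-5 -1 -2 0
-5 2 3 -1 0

False

Suppose x5 = True.
Unit clause (x4) forces x4 = True.
Unit clause (¬x2) forces x2 = False.
Unit clause (¬x1) forces x1 = False.
Unit clause (¬x3) forces x3 = False.
Now (x3) is unsatisfied and unit — conflict.
So every satisfying assignment has x5 = False.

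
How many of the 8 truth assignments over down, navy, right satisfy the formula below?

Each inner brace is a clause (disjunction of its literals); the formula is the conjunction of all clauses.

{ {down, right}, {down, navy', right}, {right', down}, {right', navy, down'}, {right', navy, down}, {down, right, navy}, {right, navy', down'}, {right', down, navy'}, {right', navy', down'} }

There are 2^3 = 8 truth assignments over (down, navy, right).
Split on right. With right = 1, the clauses containing right are satisfied and right' drops from the rest; 0 of the 2^2 = 4 assignments to the other variables satisfy what remains.
With right = 0, by the same count on the reduced clause set, 1 assignment works.
(One model: down=T, navy=F, right=F.)
Total: 0 + 1 = 1.

1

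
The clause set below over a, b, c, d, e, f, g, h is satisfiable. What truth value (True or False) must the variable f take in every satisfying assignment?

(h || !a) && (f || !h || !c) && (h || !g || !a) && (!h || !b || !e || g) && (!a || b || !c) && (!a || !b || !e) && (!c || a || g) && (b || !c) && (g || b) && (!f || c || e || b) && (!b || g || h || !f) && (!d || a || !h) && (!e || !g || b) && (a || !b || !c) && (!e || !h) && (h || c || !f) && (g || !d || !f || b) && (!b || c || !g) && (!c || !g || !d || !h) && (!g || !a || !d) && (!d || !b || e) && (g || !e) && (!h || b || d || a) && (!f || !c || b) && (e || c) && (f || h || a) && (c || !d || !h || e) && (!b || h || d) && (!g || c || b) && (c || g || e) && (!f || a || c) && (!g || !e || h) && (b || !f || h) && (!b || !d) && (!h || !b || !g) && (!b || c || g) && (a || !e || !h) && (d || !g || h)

Suppose f = false.
Suppose h = true.
Unit clause (!c) forces c = false.
Unit clause (!e) forces e = false.
Now (e) is unsatisfied and unit — conflict.
Backtrack on h: now try h = false.
Unit clause (!a) forces a = false.
Now (a) is unsatisfied and unit — conflict.
Either choice for h ends in contradiction.
So every satisfying assignment has f = True.

True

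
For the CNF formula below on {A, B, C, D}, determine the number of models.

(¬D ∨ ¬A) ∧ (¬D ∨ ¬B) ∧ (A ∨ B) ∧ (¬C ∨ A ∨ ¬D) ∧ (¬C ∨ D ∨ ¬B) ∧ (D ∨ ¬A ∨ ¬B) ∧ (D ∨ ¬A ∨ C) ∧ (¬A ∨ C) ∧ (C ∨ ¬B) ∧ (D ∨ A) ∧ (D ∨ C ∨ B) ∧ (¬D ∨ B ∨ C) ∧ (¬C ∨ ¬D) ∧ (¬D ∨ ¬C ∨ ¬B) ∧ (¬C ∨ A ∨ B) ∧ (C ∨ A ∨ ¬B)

1

There are 2^4 = 16 truth assignments over (A, B, C, D).
Check each against the 16 clauses (columns in the order A, B, C, D):
  F F F F  ✗ fails (A ∨ B)
  F F F T  ✗ fails (A ∨ B)
  F F T F  ✗ fails (A ∨ B)
  F F T T  ✗ fails (A ∨ B)
  F T F F  ✗ fails (C ∨ ¬B)
  F T F T  ✗ fails (¬D ∨ ¬B)
  F T T F  ✗ fails (¬C ∨ D ∨ ¬B)
  F T T T  ✗ fails (¬D ∨ ¬B)
  T F F F  ✗ fails (D ∨ ¬A ∨ C)
  T F F T  ✗ fails (¬D ∨ ¬A)
  T F T F  ✓ satisfies all
  T F T T  ✗ fails (¬D ∨ ¬A)
  T T F F  ✗ fails (D ∨ ¬A ∨ ¬B)
  T T F T  ✗ fails (¬D ∨ ¬A)
  T T T F  ✗ fails (¬C ∨ D ∨ ¬B)
  T T T T  ✗ fails (¬D ∨ ¬A)
1 of the 16 rows is a model.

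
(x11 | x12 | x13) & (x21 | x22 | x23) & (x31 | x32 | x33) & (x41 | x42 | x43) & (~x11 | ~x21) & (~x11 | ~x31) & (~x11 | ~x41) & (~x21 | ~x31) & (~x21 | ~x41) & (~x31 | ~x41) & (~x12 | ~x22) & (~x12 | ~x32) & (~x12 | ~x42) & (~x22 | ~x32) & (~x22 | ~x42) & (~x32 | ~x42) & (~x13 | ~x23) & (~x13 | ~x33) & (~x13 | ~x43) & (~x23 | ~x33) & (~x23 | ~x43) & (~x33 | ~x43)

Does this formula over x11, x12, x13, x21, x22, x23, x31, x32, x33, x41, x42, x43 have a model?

No, unsatisfiable

Try x11 = 0.
Try x12 = 1.
The clause (~x22) is unit, so x22 = 0.
The clause (~x32) is unit, so x32 = 0.
The clause (~x42) is unit, so x42 = 0.
Try x21 = 1.
The clause (~x31) is unit, so x31 = 0.
The clause (x33) is unit, so x33 = 1.
The clause (~x41) is unit, so x41 = 0.
The clause (x43) is unit, so x43 = 1.
That conflicts with the unit clause (~x43).
Undo x21 and try x21 = 0.
The clause (x23) is unit, so x23 = 1.
The clause (~x13) is unit, so x13 = 0.
The clause (~x33) is unit, so x33 = 0.
The clause (x31) is unit, so x31 = 1.
The clause (~x41) is unit, so x41 = 0.
The clause (x43) is unit, so x43 = 1.
That conflicts with the unit clause (~x43).
Either choice for x21 ends in contradiction.
Undo x12 and try x12 = 0.
The clause (x13) is unit, so x13 = 1.
The clause (~x23) is unit, so x23 = 0.
The clause (~x33) is unit, so x33 = 0.
The clause (~x43) is unit, so x43 = 0.
Try x21 = 1.
The clause (~x31) is unit, so x31 = 0.
The clause (x32) is unit, so x32 = 1.
The clause (~x41) is unit, so x41 = 0.
The clause (x42) is unit, so x42 = 1.
That conflicts with the unit clause (~x42).
Undo x21 and try x21 = 0.
The clause (x22) is unit, so x22 = 1.
The clause (~x32) is unit, so x32 = 0.
The clause (x31) is unit, so x31 = 1.
The clause (~x41) is unit, so x41 = 0.
The clause (x42) is unit, so x42 = 1.
That conflicts with the unit clause (~x42).
Either choice for x21 ends in contradiction.
Either choice for x12 ends in contradiction.
Undo x11 and try x11 = 1.
The clause (~x21) is unit, so x21 = 0.
The clause (~x31) is unit, so x31 = 0.
The clause (~x41) is unit, so x41 = 0.
Try x22 = 1.
The clause (~x12) is unit, so x12 = 0.
The clause (~x32) is unit, so x32 = 0.
The clause (x33) is unit, so x33 = 1.
The clause (~x42) is unit, so x42 = 0.
The clause (x43) is unit, so x43 = 1.
That conflicts with the unit clause (~x43).
Undo x22 and try x22 = 0.
The clause (x23) is unit, so x23 = 1.
The clause (~x13) is unit, so x13 = 0.
The clause (~x33) is unit, so x33 = 0.
The clause (x32) is unit, so x32 = 1.
The clause (~x12) is unit, so x12 = 0.
The clause (~x42) is unit, so x42 = 0.
The clause (x43) is unit, so x43 = 1.
That conflicts with the unit clause (~x43).
Either choice for x22 ends in contradiction.
Either choice for x11 ends in contradiction.
No assignment satisfies every clause.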